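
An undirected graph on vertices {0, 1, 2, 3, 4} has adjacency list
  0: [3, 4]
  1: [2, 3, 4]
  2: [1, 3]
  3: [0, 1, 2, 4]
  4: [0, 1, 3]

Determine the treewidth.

A width-2 tree decomposition is:
Bags: B1 = {1, 3, 4}  B2 = {1, 2, 3}  B3 = {0, 3, 4}
Tree: B1–B2, B1–B3
Each bag holds 3 vertices, so the decomposition has width 2, which upper-bounds the treewidth. On the other hand G contains the 3-clique {0, 3, 4}. A clique must lie in a single bag of any decomposition, so no decomposition can have width below 2. The upper and lower bounds meet at 2, so that is the treewidth.

2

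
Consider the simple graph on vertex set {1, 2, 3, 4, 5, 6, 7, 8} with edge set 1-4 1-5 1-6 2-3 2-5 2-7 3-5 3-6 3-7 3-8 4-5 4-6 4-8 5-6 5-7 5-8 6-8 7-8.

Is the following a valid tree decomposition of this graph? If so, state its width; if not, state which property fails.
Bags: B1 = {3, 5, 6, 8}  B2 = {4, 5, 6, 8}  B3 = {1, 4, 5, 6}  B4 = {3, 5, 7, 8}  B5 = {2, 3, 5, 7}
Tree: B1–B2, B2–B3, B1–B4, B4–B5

Every vertex of G appears in some bag (union = {1, 2, 3, 4, 5, 6, 7, 8}); every edge is covered by a bag; and for each vertex v the set of bags containing v is connected in the bag tree. The decomposition is therefore valid. The largest bag has 4 vertices, so the width is 3.

Yes; width 3.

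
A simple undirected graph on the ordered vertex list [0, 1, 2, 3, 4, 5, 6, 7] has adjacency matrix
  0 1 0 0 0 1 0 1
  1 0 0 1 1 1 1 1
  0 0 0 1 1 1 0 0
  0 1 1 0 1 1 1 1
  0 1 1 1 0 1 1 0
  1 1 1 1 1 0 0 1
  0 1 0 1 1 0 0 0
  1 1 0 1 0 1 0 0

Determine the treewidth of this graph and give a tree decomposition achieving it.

Each bag holds 4 vertices, so the decomposition has width 3, which upper-bounds the treewidth. On the other hand G contains the 4-clique {0, 1, 5, 7}. A clique must lie in a single bag of any decomposition, so no decomposition can have width below 3. Hence tw(G) = 3 exactly.

Treewidth 3.
One such decomposition:
Bags: B1 = {1, 3, 4, 5}  B2 = {2, 3, 4, 5}  B3 = {1, 3, 4, 6}  B4 = {1, 3, 5, 7}  B5 = {0, 1, 5, 7}
Tree: B1–B2, B1–B3, B1–B4, B4–B5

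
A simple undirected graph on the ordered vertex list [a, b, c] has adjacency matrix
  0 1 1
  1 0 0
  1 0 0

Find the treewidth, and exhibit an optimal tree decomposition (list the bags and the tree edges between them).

Each bag holds 2 vertices, so the decomposition has width 1, which upper-bounds the treewidth. G has an edge, so its treewidth is at least 1. Combining the bounds, tw(G) = 1.

Treewidth 1.
Bags: B1 = {a, c}  B2 = {a, b}
Tree: B1–B2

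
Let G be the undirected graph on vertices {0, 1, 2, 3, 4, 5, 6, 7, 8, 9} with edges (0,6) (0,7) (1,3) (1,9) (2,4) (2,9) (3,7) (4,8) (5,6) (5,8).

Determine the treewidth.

A width-2 tree decomposition is:
Bags: B1 = {1, 3, 9}  B2 = {2, 3, 9}  B3 = {2, 3, 4}  B4 = {3, 4, 8}  B5 = {3, 5, 8}  B6 = {3, 5, 6}  B7 = {0, 3, 6}  B8 = {0, 3, 7}
Tree: B1–B2, B2–B3, B3–B4, B4–B5, B5–B6, B6–B7, B7–B8
Every bag has size at most 3, so the width is 3 − 1 = 2 and tw(G) ≤ 2. For the lower bound, G contains the cycle 3–1–9–2–4–8–5–6–0–7–3, so G is not a forest; only forests have treewidth ≤ 1, hence tw(G) ≥ 2. Therefore the treewidth is 2.

2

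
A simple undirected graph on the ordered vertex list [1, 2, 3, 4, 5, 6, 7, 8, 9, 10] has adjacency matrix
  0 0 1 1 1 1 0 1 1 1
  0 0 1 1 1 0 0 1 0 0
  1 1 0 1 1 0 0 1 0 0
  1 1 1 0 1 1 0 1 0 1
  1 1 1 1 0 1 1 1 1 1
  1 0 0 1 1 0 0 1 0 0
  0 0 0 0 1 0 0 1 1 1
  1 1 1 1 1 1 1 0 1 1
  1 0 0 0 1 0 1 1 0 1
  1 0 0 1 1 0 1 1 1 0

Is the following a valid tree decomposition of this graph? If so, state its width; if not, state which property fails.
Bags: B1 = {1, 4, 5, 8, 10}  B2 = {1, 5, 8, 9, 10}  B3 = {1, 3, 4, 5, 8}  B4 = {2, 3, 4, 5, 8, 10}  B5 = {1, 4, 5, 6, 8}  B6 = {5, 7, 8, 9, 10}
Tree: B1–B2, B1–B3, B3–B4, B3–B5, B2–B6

No — bags containing vertex 10 are not connected in the tree.

A tree decomposition must satisfy three properties: every vertex lies in some bag; for every edge, both endpoints lie together in some bag; and for every vertex, the bags containing it form a connected subtree. Here bags containing vertex 10 are not connected in the tree, so the decomposition is invalid.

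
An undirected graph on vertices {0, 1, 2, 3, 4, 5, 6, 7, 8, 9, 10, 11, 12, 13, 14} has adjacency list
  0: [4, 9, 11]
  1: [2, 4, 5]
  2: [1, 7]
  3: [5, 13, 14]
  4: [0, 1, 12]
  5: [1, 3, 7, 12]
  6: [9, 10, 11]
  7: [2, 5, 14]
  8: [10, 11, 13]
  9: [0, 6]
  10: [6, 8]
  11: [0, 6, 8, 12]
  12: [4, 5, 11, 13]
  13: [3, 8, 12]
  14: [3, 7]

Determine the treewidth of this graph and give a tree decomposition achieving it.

Each bag holds 4 vertices, so the decomposition has width 3, which upper-bounds the treewidth. For the lower bound: the 4 vertex sets {6,9,10}, {8}, {11}, {0,4,12,13} are disjoint, each induces a connected subgraph, and every pair is joined by at least one edge of G. Contracting each set to a single vertex therefore yields K_{4} as a minor, and since treewidth is minor-monotone, tw(G) ≥ tw(K_{4}) = 3. The upper and lower bounds meet at 3, so that is the treewidth.

Treewidth 3.
Bags: B1 = {6, 8, 9, 10}  B2 = {6, 8, 9, 11}  B3 = {0, 8, 9, 11}  B4 = {0, 8, 11, 13}  B5 = {0, 11, 12, 13}  B6 = {0, 4, 12, 13}  B7 = {3, 4, 12, 13}  B8 = {3, 4, 5, 12}  B9 = {1, 3, 4, 5}  B10 = {1, 3, 5, 14}  B11 = {1, 5, 7, 14}  B12 = {1, 2, 7, 14}
Tree: B1–B2, B2–B3, B3–B4, B4–B5, B5–B6, B6–B7, B7–B8, B8–B9, B9–B10, B10–B11, B11–B12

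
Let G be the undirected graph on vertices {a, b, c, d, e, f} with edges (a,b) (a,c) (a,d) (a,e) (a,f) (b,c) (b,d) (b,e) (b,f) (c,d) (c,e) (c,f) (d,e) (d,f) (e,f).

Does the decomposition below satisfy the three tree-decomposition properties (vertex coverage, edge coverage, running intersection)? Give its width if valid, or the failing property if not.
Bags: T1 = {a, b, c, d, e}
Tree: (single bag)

A tree decomposition must satisfy three properties: every vertex lies in some bag; for every edge, both endpoints lie together in some bag; and for every vertex, the bags containing it form a connected subtree. Here vertex f appears in no bag, so the decomposition is invalid.

No — vertex f appears in no bag.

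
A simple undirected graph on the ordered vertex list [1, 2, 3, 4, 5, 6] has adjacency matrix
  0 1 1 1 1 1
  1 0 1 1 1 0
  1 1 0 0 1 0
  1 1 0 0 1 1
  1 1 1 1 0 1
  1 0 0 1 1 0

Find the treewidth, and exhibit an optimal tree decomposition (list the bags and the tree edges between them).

Treewidth 3.
Bags: B1 = {1, 2, 3, 5}  B2 = {1, 2, 4, 5}  B3 = {1, 4, 5, 6}
Tree: B1–B2, B2–B3

Each bag holds 4 vertices, so the decomposition has width 3, which upper-bounds the treewidth. Conversely, {1, 2, 3, 5} is a clique of size 4, and the vertices of any clique must share a bag in every tree decomposition; so some bag has ≥ 4 vertices and tw(G) ≥ 3. The upper and lower bounds meet at 3, so that is the treewidth.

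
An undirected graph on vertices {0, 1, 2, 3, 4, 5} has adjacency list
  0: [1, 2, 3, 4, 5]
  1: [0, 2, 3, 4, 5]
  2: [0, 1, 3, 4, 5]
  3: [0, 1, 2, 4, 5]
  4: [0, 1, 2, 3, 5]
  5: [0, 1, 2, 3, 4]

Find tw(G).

A width-5 tree decomposition is:
Bags: B1 = {0, 1, 2, 3, 4, 5}
Tree: (single bag)
With just one bag of size 6, the width is 6 − 1 = 5, so tw(G) ≤ 5. Conversely, {0, 1, 2, 3, 4, 5} is a clique of size 6, and the vertices of any clique must share a bag in every tree decomposition; so some bag has ≥ 6 vertices and tw(G) ≥ 5. Combining the bounds, tw(G) = 5.

5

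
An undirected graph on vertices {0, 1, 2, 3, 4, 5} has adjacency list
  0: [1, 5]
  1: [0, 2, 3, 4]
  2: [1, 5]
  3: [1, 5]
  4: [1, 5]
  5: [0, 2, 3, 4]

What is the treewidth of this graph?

A width-2 tree decomposition is:
Bags: B1 = {0, 1, 5}  B2 = {1, 3, 5}  B3 = {1, 2, 5}  B4 = {1, 4, 5}
Tree: B1–B2, B2–B3, B3–B4
The largest bag has 3 vertices, giving width 2; this decomposition certifies tw(G) ≤ 2. For the lower bound, G contains the cycle 1–0–5–3–1, so G is not a forest; only forests have treewidth ≤ 1, hence tw(G) ≥ 2. Hence tw(G) = 2 exactly.

2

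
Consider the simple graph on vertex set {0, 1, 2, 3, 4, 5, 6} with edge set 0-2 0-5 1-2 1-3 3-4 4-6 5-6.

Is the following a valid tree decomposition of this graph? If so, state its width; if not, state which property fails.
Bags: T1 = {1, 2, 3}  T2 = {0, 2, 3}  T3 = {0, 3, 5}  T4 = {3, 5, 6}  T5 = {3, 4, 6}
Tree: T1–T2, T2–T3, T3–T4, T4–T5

Yes; width 2.

Vertex coverage: the bags together contain {0, 1, 2, 3, 4, 5, 6}, the full vertex set. Edge coverage: each edge of G has both endpoints in at least one bag. Running intersection: for every vertex, the bags containing it form a connected subtree. All three properties hold, so this is a valid tree decomposition of width max|bag| − 1 = 2, and hence tw(G) ≤ 2.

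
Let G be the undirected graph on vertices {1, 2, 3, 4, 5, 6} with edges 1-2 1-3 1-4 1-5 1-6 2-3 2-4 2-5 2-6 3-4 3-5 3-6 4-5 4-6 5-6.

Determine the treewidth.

A width-5 tree decomposition is:
Bags: B1 = {1, 2, 3, 4, 5, 6}
Tree: (single bag)
With just one bag of size 6, the width is 6 − 1 = 5, so tw(G) ≤ 5. Conversely, {1, 2, 3, 4, 5, 6} is a clique of size 6, and the vertices of any clique must share a bag in every tree decomposition; so some bag has ≥ 6 vertices and tw(G) ≥ 5. Hence tw(G) = 5 exactly.

5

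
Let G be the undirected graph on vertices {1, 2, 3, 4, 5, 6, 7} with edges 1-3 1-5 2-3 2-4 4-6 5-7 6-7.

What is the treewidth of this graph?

A width-2 tree decomposition is:
Bags: B1 = {2, 3, 4}  B2 = {3, 4, 6}  B3 = {3, 6, 7}  B4 = {3, 5, 7}  B5 = {1, 3, 5}
Tree: B1–B2, B2–B3, B3–B4, B4–B5
The largest bag has 3 vertices, giving width 2; this decomposition certifies tw(G) ≤ 2. Since 3–2–4–6–7–5–1–3 is a cycle in G, G is not acyclic. Forests are exactly the graphs of treewidth ≤ 1, so tw(G) ≥ 2. Hence tw(G) = 2 exactly.

2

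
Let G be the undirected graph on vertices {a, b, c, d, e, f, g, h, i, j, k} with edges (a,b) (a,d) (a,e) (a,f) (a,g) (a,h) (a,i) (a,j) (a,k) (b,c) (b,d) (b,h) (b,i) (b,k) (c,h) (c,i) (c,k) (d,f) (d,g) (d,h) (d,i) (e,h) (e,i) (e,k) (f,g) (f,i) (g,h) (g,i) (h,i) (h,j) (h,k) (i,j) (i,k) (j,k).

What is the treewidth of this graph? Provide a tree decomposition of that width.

Treewidth 4.
Bags: B1 = {a, e, h, i, k}  B2 = {a, b, h, i, k}  B3 = {b, c, h, i, k}  B4 = {a, h, i, j, k}  B5 = {a, b, d, h, i}  B6 = {a, d, g, h, i}  B7 = {a, d, f, g, i}
Tree: B1–B2, B2–B3, B1–B4, B2–B5, B5–B6, B6–B7

Every bag has size at most 5, so the width is 5 − 1 = 4 and tw(G) ≤ 4. Conversely, {b, c, h, i, k} is a clique of size 5, and the vertices of any clique must share a bag in every tree decomposition; so some bag has ≥ 5 vertices and tw(G) ≥ 4. Therefore the treewidth is 4.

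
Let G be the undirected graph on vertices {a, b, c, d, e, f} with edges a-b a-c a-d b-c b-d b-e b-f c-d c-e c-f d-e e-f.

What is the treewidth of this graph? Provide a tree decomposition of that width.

Treewidth 3.
One optimal decomposition is:
Bags: B1 = {b, c, d, e}  B2 = {b, c, e, f}  B3 = {a, b, c, d}
Tree: B1–B2, B1–B3

Every bag has size at most 4, so the width is 4 − 1 = 3 and tw(G) ≤ 3. On the other hand G contains the 4-clique {b, c, d, e}. A clique must lie in a single bag of any decomposition, so no decomposition can have width below 3. Therefore the treewidth is 3.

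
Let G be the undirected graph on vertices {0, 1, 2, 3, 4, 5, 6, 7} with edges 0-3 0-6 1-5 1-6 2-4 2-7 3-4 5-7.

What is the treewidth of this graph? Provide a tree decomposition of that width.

Treewidth 2.
One such decomposition:
Bags: B1 = {2, 5, 7}  B2 = {2, 4, 5}  B3 = {3, 4, 5}  B4 = {0, 3, 5}  B5 = {0, 5, 6}  B6 = {1, 5, 6}
Tree: B1–B2, B2–B3, B3–B4, B4–B5, B5–B6

Every bag has size at most 3, so the width is 3 − 1 = 2 and tw(G) ≤ 2. The edges 5–7–2–4–3–0–6–1–5 form a cycle, so G is not a tree and its treewidth is at least 2. Hence tw(G) = 2 exactly.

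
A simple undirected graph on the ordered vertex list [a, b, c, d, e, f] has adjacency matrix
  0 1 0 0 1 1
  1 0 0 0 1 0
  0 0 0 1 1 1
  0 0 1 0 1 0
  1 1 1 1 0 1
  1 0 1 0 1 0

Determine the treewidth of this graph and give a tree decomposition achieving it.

Each bag holds 3 vertices, so the decomposition has width 2, which upper-bounds the treewidth. For the lower bound, the 3 vertices {c, d, e} are pairwise adjacent, and any tree decomposition puts a clique entirely inside one bag — forcing width ≥ 2. Combining the bounds, tw(G) = 2.

Treewidth 2.
Bags: B1 = {c, e, f}  B2 = {c, d, e}  B3 = {a, e, f}  B4 = {a, b, e}
Tree: B1–B2, B1–B3, B3–B4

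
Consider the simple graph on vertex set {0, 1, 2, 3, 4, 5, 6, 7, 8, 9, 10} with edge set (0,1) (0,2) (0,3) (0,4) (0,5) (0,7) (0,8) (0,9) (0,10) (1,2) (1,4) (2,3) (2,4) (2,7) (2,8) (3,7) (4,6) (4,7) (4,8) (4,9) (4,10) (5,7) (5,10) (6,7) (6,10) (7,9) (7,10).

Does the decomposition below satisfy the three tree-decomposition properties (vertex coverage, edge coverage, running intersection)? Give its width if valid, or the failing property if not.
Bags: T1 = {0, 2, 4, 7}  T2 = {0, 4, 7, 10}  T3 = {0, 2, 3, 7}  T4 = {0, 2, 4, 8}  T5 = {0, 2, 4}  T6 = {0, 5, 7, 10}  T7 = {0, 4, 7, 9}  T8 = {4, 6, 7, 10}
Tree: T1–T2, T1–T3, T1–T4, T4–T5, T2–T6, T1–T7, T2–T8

No — vertex 1 appears in no bag.

A tree decomposition must satisfy three properties: every vertex lies in some bag; for every edge, both endpoints lie together in some bag; and for every vertex, the bags containing it form a connected subtree. Here vertex 1 appears in no bag, so the decomposition is invalid.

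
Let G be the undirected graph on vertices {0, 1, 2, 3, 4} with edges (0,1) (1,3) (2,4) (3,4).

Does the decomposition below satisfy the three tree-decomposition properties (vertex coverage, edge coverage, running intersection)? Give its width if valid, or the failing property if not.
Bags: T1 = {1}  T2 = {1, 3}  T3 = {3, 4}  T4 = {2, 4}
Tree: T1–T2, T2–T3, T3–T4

A tree decomposition must satisfy three properties: every vertex lies in some bag; for every edge, both endpoints lie together in some bag; and for every vertex, the bags containing it form a connected subtree. Here vertex 0 appears in no bag, so the decomposition is invalid.

No — vertex 0 appears in no bag.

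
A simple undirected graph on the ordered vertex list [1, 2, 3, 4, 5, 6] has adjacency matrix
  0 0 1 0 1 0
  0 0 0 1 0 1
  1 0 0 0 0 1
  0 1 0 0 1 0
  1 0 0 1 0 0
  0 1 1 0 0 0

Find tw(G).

2

A width-2 tree decomposition is:
Bags: B1 = {2, 3, 6}  B2 = {2, 3, 4}  B3 = {3, 4, 5}  B4 = {1, 3, 5}
Tree: B1–B2, B2–B3, B3–B4
Every bag has size at most 3, so the width is 3 − 1 = 2 and tw(G) ≤ 2. The edges 3–6–2–4–5–1–3 form a cycle, so G is not a tree and its treewidth is at least 2. Therefore the treewidth is 2.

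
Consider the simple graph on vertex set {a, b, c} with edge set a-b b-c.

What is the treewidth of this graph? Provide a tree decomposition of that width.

Treewidth 1.
One optimal decomposition is:
Bags: B1 = {b, c}  B2 = {a, b}
Tree: B1–B2

Each bag holds 2 vertices, so the decomposition has width 1, which upper-bounds the treewidth. Any graph with an edge has treewidth ≥ 1, and G has the edge c–b. Hence tw(G) = 1 exactly.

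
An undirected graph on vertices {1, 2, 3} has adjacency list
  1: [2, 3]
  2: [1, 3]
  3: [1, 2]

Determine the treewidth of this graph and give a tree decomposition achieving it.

With just one bag of size 3, the width is 3 − 1 = 2, so tw(G) ≤ 2. Conversely, {1, 2, 3} is a clique of size 3, and the vertices of any clique must share a bag in every tree decomposition; so some bag has ≥ 3 vertices and tw(G) ≥ 2. The upper and lower bounds meet at 2, so that is the treewidth.

Treewidth 2.
One optimal decomposition is:
Bags: B1 = {1, 2, 3}
Tree: (single bag)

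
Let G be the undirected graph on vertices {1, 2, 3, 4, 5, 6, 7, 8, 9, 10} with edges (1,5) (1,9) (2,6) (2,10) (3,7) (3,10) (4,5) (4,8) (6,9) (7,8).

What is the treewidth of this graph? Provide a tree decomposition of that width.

Every bag has size at most 3, so the width is 3 − 1 = 2 and tw(G) ≤ 2. The edges 8–7–3–10–2–6–9–1–5–4–8 form a cycle, so G is not a tree and its treewidth is at least 2. Therefore the treewidth is 2.

Treewidth 2.
Bags: B1 = {3, 7, 8}  B2 = {3, 8, 10}  B3 = {2, 8, 10}  B4 = {2, 6, 8}  B5 = {6, 8, 9}  B6 = {1, 8, 9}  B7 = {1, 5, 8}  B8 = {4, 5, 8}
Tree: B1–B2, B2–B3, B3–B4, B4–B5, B5–B6, B6–B7, B7–B8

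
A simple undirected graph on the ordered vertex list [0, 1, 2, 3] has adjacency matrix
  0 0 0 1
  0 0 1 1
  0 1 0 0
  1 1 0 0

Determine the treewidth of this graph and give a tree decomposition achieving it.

Each bag holds 2 vertices, so the decomposition has width 1, which upper-bounds the treewidth. Since G has at least one edge (e.g. 0–3), it is not an edgeless graph, so tw(G) ≥ 1. Combining the bounds, tw(G) = 1.

Treewidth 1.
Bags: B1 = {0, 3}  B2 = {1, 3}  B3 = {1, 2}
Tree: B1–B2, B2–B3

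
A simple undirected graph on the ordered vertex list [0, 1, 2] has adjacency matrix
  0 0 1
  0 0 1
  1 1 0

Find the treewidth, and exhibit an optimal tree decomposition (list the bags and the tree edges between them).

Treewidth 1.
Bags: B1 = {1, 2}  B2 = {0, 2}
Tree: B1–B2

The largest bag has 2 vertices, giving width 1; this decomposition certifies tw(G) ≤ 1. Since G has at least one edge (e.g. 2–1), it is not an edgeless graph, so tw(G) ≥ 1. Hence tw(G) = 1 exactly.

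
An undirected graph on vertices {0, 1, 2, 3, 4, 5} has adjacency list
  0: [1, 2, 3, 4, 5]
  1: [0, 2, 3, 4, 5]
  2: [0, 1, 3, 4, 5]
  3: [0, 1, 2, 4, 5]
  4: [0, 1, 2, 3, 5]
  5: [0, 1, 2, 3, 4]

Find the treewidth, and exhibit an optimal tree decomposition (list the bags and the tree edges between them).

Treewidth 5.
One such decomposition:
Bags: B1 = {0, 1, 2, 3, 4, 5}
Tree: (single bag)

A single bag containing all 6 vertices is trivially a valid decomposition of width 5. On the other hand G contains the 6-clique {0, 1, 2, 3, 4, 5}. A clique must lie in a single bag of any decomposition, so no decomposition can have width below 5. Combining the bounds, tw(G) = 5.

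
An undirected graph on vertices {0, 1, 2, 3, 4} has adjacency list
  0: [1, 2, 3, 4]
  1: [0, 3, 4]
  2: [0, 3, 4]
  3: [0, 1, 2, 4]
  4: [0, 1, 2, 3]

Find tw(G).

3

A width-3 tree decomposition is:
Bags: B1 = {0, 1, 3, 4}  B2 = {0, 2, 3, 4}
Tree: B1–B2
Every bag has size at most 4, so the width is 4 − 1 = 3 and tw(G) ≤ 3. For the lower bound, the 4 vertices {0, 1, 3, 4} are pairwise adjacent, and any tree decomposition puts a clique entirely inside one bag — forcing width ≥ 3. Combining the bounds, tw(G) = 3.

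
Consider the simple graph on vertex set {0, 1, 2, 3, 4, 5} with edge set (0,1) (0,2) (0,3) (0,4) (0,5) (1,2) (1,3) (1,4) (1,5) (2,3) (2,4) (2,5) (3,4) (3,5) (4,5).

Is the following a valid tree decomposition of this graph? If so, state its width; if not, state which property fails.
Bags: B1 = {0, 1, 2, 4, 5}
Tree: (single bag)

A tree decomposition must satisfy three properties: every vertex lies in some bag; for every edge, both endpoints lie together in some bag; and for every vertex, the bags containing it form a connected subtree. Here vertex 3 appears in no bag, so the decomposition is invalid.

No — vertex 3 appears in no bag.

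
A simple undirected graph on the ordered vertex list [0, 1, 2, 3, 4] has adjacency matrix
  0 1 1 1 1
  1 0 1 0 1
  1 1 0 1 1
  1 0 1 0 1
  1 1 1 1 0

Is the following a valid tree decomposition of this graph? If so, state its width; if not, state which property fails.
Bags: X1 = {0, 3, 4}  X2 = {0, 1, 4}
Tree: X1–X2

No — vertex 2 appears in no bag.

A tree decomposition must satisfy three properties: every vertex lies in some bag; for every edge, both endpoints lie together in some bag; and for every vertex, the bags containing it form a connected subtree. Here vertex 2 appears in no bag, so the decomposition is invalid.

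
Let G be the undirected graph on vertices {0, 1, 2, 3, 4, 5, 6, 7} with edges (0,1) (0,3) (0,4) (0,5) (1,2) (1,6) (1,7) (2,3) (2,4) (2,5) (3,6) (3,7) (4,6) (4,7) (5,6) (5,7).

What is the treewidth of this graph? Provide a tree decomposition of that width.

Every bag has size at most 5, so the width is 5 − 1 = 4 and tw(G) ≤ 4. For the lower bound: the 5 vertex sets {1,6}, {5,7}, {0,4}, {3}, {2} are disjoint, each induces a connected subgraph, and every pair is joined by at least one edge of G. Contracting each set to a single vertex therefore yields K_{5} as a minor, and since treewidth is minor-monotone, tw(G) ≥ tw(K_{5}) = 4. The upper and lower bounds meet at 4, so that is the treewidth.

Treewidth 4.
One such decomposition:
Bags: B1 = {1, 3, 4, 5, 6}  B2 = {1, 3, 4, 5, 7}  B3 = {0, 1, 3, 4, 5}  B4 = {1, 2, 3, 4, 5}
Tree: B1–B2, B2–B3, B3–B4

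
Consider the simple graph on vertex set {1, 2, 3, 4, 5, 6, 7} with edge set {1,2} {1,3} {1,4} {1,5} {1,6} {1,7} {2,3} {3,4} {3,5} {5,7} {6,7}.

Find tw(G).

2

A width-2 tree decomposition is:
Bags: B1 = {1, 5, 7}  B2 = {1, 6, 7}  B3 = {1, 3, 5}  B4 = {1, 3, 4}  B5 = {1, 2, 3}
Tree: B1–B2, B1–B3, B3–B4, B3–B5
The largest bag has 3 vertices, giving width 2; this decomposition certifies tw(G) ≤ 2. On the other hand G contains the 3-clique {1, 2, 3}. A clique must lie in a single bag of any decomposition, so no decomposition can have width below 2. Therefore the treewidth is 2.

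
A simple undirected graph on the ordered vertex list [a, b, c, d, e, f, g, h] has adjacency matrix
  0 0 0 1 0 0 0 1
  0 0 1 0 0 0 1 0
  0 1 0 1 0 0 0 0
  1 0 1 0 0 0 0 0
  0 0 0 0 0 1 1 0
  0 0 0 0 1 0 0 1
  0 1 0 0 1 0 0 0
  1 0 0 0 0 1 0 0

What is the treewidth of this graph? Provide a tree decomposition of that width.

Treewidth 2.
One optimal decomposition is:
Bags: B1 = {e, f, g}  B2 = {f, g, h}  B3 = {a, g, h}  B4 = {a, d, g}  B5 = {c, d, g}  B6 = {b, c, g}
Tree: B1–B2, B2–B3, B3–B4, B4–B5, B5–B6

Each bag holds 3 vertices, so the decomposition has width 2, which upper-bounds the treewidth. Since g–e–f–h–a–d–c–b–g is a cycle in G, G is not acyclic. Forests are exactly the graphs of treewidth ≤ 1, so tw(G) ≥ 2. Hence tw(G) = 2 exactly.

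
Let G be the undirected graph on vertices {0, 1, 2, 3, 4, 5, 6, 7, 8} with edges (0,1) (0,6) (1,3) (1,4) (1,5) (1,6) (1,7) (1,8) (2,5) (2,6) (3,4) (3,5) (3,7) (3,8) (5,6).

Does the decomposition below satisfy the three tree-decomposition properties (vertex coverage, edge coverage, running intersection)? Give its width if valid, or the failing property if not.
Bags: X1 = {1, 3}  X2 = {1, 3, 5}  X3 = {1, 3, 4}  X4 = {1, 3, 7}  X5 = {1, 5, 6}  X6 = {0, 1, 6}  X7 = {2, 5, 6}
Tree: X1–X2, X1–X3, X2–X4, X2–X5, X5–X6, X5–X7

A tree decomposition must satisfy three properties: every vertex lies in some bag; for every edge, both endpoints lie together in some bag; and for every vertex, the bags containing it form a connected subtree. Here vertex 8 appears in no bag, so the decomposition is invalid.

No — vertex 8 appears in no bag.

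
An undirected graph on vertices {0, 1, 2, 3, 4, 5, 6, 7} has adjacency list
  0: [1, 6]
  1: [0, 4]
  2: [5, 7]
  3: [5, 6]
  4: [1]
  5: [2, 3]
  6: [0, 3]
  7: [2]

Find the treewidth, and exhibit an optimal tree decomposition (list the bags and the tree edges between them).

Treewidth 1.
One optimal decomposition is:
Bags: B1 = {2, 7}  B2 = {2, 5}  B3 = {3, 5}  B4 = {3, 6}  B5 = {0, 6}  B6 = {0, 1}  B7 = {1, 4}
Tree: B1–B2, B2–B3, B3–B4, B4–B5, B5–B6, B6–B7

The largest bag has 2 vertices, giving width 1; this decomposition certifies tw(G) ≤ 1. Any graph with an edge has treewidth ≥ 1, and G has the edge 7–2. The upper and lower bounds meet at 1, so that is the treewidth.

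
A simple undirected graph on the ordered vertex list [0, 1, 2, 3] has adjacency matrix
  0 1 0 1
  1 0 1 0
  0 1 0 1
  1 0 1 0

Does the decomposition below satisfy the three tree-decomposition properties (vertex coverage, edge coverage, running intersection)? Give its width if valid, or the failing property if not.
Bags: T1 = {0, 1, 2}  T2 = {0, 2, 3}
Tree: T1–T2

Every vertex of G appears in some bag (union = {0, 1, 2, 3}); every edge is covered by a bag; and for each vertex v the set of bags containing v is connected in the bag tree. The decomposition is therefore valid. The largest bag has 3 vertices, so the width is 2.

Yes; width 2.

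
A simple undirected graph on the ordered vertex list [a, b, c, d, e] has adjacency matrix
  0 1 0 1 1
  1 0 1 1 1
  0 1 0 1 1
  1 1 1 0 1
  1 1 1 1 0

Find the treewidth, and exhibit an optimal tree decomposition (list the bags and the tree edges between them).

Each bag holds 4 vertices, so the decomposition has width 3, which upper-bounds the treewidth. Conversely, {b, c, d, e} is a clique of size 4, and the vertices of any clique must share a bag in every tree decomposition; so some bag has ≥ 4 vertices and tw(G) ≥ 3. Combining the bounds, tw(G) = 3.

Treewidth 3.
Bags: B1 = {b, c, d, e}  B2 = {a, b, d, e}
Tree: B1–B2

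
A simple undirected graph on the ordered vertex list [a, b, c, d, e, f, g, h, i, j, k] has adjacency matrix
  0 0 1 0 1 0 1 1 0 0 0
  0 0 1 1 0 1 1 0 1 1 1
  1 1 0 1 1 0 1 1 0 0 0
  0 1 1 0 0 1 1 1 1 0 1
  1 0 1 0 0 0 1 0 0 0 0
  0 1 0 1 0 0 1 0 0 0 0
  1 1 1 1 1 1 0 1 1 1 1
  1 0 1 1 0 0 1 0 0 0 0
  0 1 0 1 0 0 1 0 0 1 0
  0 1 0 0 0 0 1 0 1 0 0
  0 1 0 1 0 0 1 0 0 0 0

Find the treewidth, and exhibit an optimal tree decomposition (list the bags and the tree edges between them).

Treewidth 3.
One such decomposition:
Bags: B1 = {c, d, g, h}  B2 = {a, c, g, h}  B3 = {a, c, e, g}  B4 = {b, c, d, g}  B5 = {b, d, g, i}  B6 = {b, g, i, j}  B7 = {b, d, f, g}  B8 = {b, d, g, k}
Tree: B1–B2, B2–B3, B1–B4, B4–B5, B5–B6, B4–B7, B7–B8

Every bag has size at most 4, so the width is 4 − 1 = 3 and tw(G) ≤ 3. For the lower bound, the 4 vertices {c, d, g, h} are pairwise adjacent, and any tree decomposition puts a clique entirely inside one bag — forcing width ≥ 3. The upper and lower bounds meet at 3, so that is the treewidth.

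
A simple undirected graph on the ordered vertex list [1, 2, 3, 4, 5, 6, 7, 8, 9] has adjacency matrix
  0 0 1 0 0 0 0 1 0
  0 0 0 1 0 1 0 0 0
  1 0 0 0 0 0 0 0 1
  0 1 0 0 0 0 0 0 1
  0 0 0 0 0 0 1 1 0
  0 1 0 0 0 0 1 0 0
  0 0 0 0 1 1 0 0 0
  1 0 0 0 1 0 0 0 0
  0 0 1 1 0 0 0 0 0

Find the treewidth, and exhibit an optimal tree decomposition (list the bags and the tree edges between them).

Treewidth 2.
One such decomposition:
Bags: B1 = {1, 5, 8}  B2 = {1, 5, 7}  B3 = {1, 6, 7}  B4 = {1, 2, 6}  B5 = {1, 2, 4}  B6 = {1, 4, 9}  B7 = {1, 3, 9}
Tree: B1–B2, B2–B3, B3–B4, B4–B5, B5–B6, B6–B7

Every bag has size at most 3, so the width is 3 − 1 = 2 and tw(G) ≤ 2. The edges 1–8–5–7–6–2–4–9–3–1 form a cycle, so G is not a tree and its treewidth is at least 2. Therefore the treewidth is 2.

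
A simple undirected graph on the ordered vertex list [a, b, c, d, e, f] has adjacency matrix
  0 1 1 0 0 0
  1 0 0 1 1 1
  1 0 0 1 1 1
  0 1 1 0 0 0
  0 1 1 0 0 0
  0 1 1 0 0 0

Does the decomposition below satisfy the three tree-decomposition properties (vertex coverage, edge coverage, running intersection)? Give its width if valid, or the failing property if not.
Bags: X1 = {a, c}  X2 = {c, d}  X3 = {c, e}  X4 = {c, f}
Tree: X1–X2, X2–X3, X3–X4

No — vertex b appears in no bag.

A tree decomposition must satisfy three properties: every vertex lies in some bag; for every edge, both endpoints lie together in some bag; and for every vertex, the bags containing it form a connected subtree. Here vertex b appears in no bag, so the decomposition is invalid.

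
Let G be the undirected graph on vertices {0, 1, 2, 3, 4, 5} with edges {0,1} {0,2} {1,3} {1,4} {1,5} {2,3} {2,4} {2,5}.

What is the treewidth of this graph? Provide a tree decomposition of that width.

Every bag has size at most 3, so the width is 3 − 1 = 2 and tw(G) ≤ 2. The edges 4–1–5–2–4 form a cycle, so G is not a tree and its treewidth is at least 2. Hence tw(G) = 2 exactly.

Treewidth 2.
One such decomposition:
Bags: B1 = {1, 2, 4}  B2 = {1, 2, 5}  B3 = {0, 1, 2}  B4 = {1, 2, 3}
Tree: B1–B2, B2–B3, B3–B4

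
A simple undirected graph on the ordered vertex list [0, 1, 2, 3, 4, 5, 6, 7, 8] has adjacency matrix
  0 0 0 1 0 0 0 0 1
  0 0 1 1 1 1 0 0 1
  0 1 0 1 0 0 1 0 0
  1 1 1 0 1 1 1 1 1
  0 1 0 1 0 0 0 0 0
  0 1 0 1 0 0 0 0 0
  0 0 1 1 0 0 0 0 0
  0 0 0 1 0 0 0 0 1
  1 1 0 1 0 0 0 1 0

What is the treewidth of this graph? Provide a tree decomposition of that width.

Each bag holds 3 vertices, so the decomposition has width 2, which upper-bounds the treewidth. Conversely, {0, 3, 8} is a clique of size 3, and the vertices of any clique must share a bag in every tree decomposition; so some bag has ≥ 3 vertices and tw(G) ≥ 2. Hence tw(G) = 2 exactly.

Treewidth 2.
One optimal decomposition is:
Bags: B1 = {3, 7, 8}  B2 = {1, 3, 8}  B3 = {1, 3, 4}  B4 = {1, 3, 5}  B5 = {0, 3, 8}  B6 = {1, 2, 3}  B7 = {2, 3, 6}
Tree: B1–B2, B2–B3, B3–B4, B1–B5, B3–B6, B6–B7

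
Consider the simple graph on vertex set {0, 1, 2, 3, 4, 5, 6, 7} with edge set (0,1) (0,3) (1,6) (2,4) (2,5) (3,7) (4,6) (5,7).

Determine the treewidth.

A width-2 tree decomposition is:
Bags: B1 = {3, 5, 7}  B2 = {2, 3, 5}  B3 = {2, 3, 4}  B4 = {3, 4, 6}  B5 = {1, 3, 6}  B6 = {0, 1, 3}
Tree: B1–B2, B2–B3, B3–B4, B4–B5, B5–B6
Each bag holds 3 vertices, so the decomposition has width 2, which upper-bounds the treewidth. Since 3–7–5–2–4–6–1–0–3 is a cycle in G, G is not acyclic. Forests are exactly the graphs of treewidth ≤ 1, so tw(G) ≥ 2. Hence tw(G) = 2 exactly.

2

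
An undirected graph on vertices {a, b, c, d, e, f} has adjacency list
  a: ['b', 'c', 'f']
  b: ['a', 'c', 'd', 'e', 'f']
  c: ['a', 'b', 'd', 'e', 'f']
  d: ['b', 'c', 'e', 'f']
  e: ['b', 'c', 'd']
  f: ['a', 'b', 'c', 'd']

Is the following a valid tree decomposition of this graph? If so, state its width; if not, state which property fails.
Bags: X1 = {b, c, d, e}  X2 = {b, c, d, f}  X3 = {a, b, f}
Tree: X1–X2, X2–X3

A tree decomposition must satisfy three properties: every vertex lies in some bag; for every edge, both endpoints lie together in some bag; and for every vertex, the bags containing it form a connected subtree. Here edge (c,a) lies in no bag, so the decomposition is invalid.

No — edge (c,a) lies in no bag.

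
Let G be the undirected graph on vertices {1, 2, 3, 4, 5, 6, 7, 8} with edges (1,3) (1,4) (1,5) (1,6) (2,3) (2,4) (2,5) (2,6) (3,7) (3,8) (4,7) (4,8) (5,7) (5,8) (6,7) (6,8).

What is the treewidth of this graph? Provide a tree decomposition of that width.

Treewidth 4.
One such decomposition:
Bags: B1 = {1, 2, 3, 7, 8}  B2 = {1, 2, 6, 7, 8}  B3 = {1, 2, 5, 7, 8}  B4 = {1, 2, 4, 7, 8}
Tree: B1–B2, B2–B3, B3–B4

The largest bag has 5 vertices, giving width 4; this decomposition certifies tw(G) ≤ 4. For the lower bound: the 5 vertex sets {3,7}, {1,6}, {2,5}, {8}, {4} are disjoint, each induces a connected subgraph, and every pair is joined by at least one edge of G. Contracting each set to a single vertex therefore yields K_{5} as a minor, and since treewidth is minor-monotone, tw(G) ≥ tw(K_{5}) = 4. Combining the bounds, tw(G) = 4.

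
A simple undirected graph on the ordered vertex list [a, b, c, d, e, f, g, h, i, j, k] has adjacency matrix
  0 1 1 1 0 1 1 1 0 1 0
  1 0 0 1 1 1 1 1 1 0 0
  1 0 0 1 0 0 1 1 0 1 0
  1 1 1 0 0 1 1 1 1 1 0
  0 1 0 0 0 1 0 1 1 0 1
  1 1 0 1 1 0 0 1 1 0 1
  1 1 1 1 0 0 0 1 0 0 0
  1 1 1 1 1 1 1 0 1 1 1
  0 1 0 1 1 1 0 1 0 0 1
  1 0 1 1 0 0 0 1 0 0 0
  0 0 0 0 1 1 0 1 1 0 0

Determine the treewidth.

4

A width-4 tree decomposition is:
Bags: B1 = {b, d, f, h, i}  B2 = {a, b, d, f, h}  B3 = {a, b, d, g, h}  B4 = {b, e, f, h, i}  B5 = {a, c, d, g, h}  B6 = {e, f, h, i, k}  B7 = {a, c, d, h, j}
Tree: B1–B2, B2–B3, B1–B4, B3–B5, B4–B6, B5–B7
Every bag has size at most 5, so the width is 5 − 1 = 4 and tw(G) ≤ 4. On the other hand G contains the 5-clique {a, c, d, g, h}. A clique must lie in a single bag of any decomposition, so no decomposition can have width below 4. The upper and lower bounds meet at 4, so that is the treewidth.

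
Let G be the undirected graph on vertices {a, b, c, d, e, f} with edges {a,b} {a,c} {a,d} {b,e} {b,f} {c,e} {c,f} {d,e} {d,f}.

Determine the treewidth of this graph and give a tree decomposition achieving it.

Every bag has size at most 4, so the width is 4 − 1 = 3 and tw(G) ≤ 3. For the lower bound: the 4 vertex sets {c,f}, {b,e}, {d}, {a} are disjoint, each induces a connected subgraph, and every pair is joined by at least one edge of G. Contracting each set to a single vertex therefore yields K_{4} as a minor, and since treewidth is minor-monotone, tw(G) ≥ tw(K_{4}) = 3. The upper and lower bounds meet at 3, so that is the treewidth.

Treewidth 3.
One such decomposition:
Bags: B1 = {b, c, d, f}  B2 = {b, c, d, e}  B3 = {a, b, c, d}
Tree: B1–B2, B2–B3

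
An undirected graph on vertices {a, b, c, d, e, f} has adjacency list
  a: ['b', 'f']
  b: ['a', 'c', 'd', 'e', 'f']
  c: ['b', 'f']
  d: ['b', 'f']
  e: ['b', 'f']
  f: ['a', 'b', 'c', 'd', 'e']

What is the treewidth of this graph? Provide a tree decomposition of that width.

Treewidth 2.
Bags: B1 = {b, d, f}  B2 = {b, e, f}  B3 = {a, b, f}  B4 = {b, c, f}
Tree: B1–B2, B2–B3, B2–B4

The largest bag has 3 vertices, giving width 2; this decomposition certifies tw(G) ≤ 2. Conversely, {b, d, f} is a clique of size 3, and the vertices of any clique must share a bag in every tree decomposition; so some bag has ≥ 3 vertices and tw(G) ≥ 2. Hence tw(G) = 2 exactly.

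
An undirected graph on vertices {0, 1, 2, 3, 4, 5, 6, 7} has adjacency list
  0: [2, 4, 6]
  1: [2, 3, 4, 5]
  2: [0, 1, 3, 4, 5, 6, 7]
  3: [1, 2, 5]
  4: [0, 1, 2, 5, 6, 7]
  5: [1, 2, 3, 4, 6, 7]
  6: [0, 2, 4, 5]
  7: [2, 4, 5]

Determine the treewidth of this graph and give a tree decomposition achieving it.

Treewidth 3.
Bags: B1 = {2, 4, 5, 6}  B2 = {0, 2, 4, 6}  B3 = {1, 2, 4, 5}  B4 = {1, 2, 3, 5}  B5 = {2, 4, 5, 7}
Tree: B1–B2, B1–B3, B3–B4, B1–B5

Each bag holds 4 vertices, so the decomposition has width 3, which upper-bounds the treewidth. On the other hand G contains the 4-clique {1, 2, 3, 5}. A clique must lie in a single bag of any decomposition, so no decomposition can have width below 3. Combining the bounds, tw(G) = 3.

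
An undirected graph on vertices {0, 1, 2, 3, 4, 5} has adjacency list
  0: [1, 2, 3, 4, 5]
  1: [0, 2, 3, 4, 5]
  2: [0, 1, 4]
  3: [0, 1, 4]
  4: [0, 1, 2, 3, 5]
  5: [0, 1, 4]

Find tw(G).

A width-3 tree decomposition is:
Bags: B1 = {0, 1, 3, 4}  B2 = {0, 1, 2, 4}  B3 = {0, 1, 4, 5}
Tree: B1–B2, B2–B3
Every bag has size at most 4, so the width is 4 − 1 = 3 and tw(G) ≤ 3. On the other hand G contains the 4-clique {0, 1, 2, 4}. A clique must lie in a single bag of any decomposition, so no decomposition can have width below 3. Therefore the treewidth is 3.

3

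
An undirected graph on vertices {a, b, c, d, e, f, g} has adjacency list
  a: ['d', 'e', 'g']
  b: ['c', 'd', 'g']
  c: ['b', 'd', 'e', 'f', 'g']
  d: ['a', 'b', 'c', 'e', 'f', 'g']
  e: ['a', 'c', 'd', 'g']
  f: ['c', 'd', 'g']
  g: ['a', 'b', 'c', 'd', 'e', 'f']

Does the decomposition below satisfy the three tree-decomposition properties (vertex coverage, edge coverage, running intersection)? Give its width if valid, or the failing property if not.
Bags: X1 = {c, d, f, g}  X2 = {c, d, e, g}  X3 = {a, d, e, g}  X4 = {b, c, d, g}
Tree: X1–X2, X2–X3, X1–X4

Yes; width 3.

Checking the three conditions: (i) the bags cover all of {a, b, c, d, e, f, g}; (ii) for each edge, some bag contains both endpoints; (iii) the bags containing any fixed vertex form a subtree. All hold, so the decomposition is valid with width 4 − 1 = 3.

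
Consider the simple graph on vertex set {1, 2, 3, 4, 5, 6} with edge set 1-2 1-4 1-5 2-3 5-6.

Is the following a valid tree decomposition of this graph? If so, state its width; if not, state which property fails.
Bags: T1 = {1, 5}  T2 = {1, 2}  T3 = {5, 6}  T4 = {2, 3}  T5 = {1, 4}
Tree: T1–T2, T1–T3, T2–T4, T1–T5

Yes; width 1.

Checking the three conditions: (i) the bags cover all of {1, 2, 3, 4, 5, 6}; (ii) for each edge, some bag contains both endpoints; (iii) the bags containing any fixed vertex form a subtree. All hold, so the decomposition is valid with width 2 − 1 = 1.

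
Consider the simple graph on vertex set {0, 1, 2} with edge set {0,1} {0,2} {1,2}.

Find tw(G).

2

A width-2 tree decomposition is:
Bags: B1 = {0, 1, 2}
Tree: (single bag)
A single bag containing all 3 vertices is trivially a valid decomposition of width 2. Conversely, {0, 1, 2} is a clique of size 3, and the vertices of any clique must share a bag in every tree decomposition; so some bag has ≥ 3 vertices and tw(G) ≥ 2. Hence tw(G) = 2 exactly.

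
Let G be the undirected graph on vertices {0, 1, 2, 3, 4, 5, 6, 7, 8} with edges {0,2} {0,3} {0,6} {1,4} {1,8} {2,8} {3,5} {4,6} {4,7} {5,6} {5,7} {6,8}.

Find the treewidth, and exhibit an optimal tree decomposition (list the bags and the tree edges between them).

Treewidth 3.
One such decomposition:
Bags: B1 = {0, 2, 3, 5}  B2 = {0, 2, 5, 6}  B3 = {2, 5, 6, 8}  B4 = {5, 6, 7, 8}  B5 = {4, 6, 7, 8}  B6 = {1, 4, 7, 8}
Tree: B1–B2, B2–B3, B3–B4, B4–B5, B5–B6

The largest bag has 4 vertices, giving width 3; this decomposition certifies tw(G) ≤ 3. For the lower bound: the 4 vertex sets {0,2,3}, {5}, {6}, {1,4,7,8} are disjoint, each induces a connected subgraph, and every pair is joined by at least one edge of G. Contracting each set to a single vertex therefore yields K_{4} as a minor, and since treewidth is minor-monotone, tw(G) ≥ tw(K_{4}) = 3. Therefore the treewidth is 3.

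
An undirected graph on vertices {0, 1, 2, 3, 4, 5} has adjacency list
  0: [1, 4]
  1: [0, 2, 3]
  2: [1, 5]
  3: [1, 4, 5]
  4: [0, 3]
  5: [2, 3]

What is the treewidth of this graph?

A width-2 tree decomposition is:
Bags: B1 = {0, 1, 4}  B2 = {1, 3, 4}  B3 = {1, 2, 3}  B4 = {2, 3, 5}
Tree: B1–B2, B2–B3, B3–B4
Each bag holds 3 vertices, so the decomposition has width 2, which upper-bounds the treewidth. Since 0–4–3–1–0 is a cycle in G, G is not acyclic. Forests are exactly the graphs of treewidth ≤ 1, so tw(G) ≥ 2. Hence tw(G) = 2 exactly.

2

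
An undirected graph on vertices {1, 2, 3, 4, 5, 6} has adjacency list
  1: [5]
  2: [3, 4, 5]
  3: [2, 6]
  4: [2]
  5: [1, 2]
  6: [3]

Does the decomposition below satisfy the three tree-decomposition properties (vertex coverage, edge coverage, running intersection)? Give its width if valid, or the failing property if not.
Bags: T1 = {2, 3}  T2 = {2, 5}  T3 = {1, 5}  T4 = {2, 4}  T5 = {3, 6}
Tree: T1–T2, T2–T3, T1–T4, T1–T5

Vertex coverage: the bags together contain {1, 2, 3, 4, 5, 6}, the full vertex set. Edge coverage: each edge of G has both endpoints in at least one bag. Running intersection: for every vertex, the bags containing it form a connected subtree. All three properties hold, so this is a valid tree decomposition of width max|bag| − 1 = 1, and hence tw(G) ≤ 1.

Yes; width 1.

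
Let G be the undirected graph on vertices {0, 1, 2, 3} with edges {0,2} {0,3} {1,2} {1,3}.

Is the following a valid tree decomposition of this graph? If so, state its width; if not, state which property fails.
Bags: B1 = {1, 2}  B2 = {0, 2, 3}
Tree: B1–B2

No — edge (3,1) lies in no bag.

A tree decomposition must satisfy three properties: every vertex lies in some bag; for every edge, both endpoints lie together in some bag; and for every vertex, the bags containing it form a connected subtree. Here edge (3,1) lies in no bag, so the decomposition is invalid.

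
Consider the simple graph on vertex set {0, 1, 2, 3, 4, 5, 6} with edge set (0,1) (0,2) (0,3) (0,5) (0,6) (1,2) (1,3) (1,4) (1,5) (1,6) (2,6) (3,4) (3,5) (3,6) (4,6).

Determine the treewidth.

A width-3 tree decomposition is:
Bags: B1 = {0, 1, 3, 6}  B2 = {1, 3, 4, 6}  B3 = {0, 1, 2, 6}  B4 = {0, 1, 3, 5}
Tree: B1–B2, B1–B3, B1–B4
The largest bag has 4 vertices, giving width 3; this decomposition certifies tw(G) ≤ 3. Conversely, {0, 1, 2, 6} is a clique of size 4, and the vertices of any clique must share a bag in every tree decomposition; so some bag has ≥ 4 vertices and tw(G) ≥ 3. Hence tw(G) = 3 exactly.

3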